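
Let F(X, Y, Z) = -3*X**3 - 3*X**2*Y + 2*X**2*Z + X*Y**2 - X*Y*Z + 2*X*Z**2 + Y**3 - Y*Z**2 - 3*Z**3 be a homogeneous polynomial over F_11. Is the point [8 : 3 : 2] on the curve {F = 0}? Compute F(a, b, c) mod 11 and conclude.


F(8,3,2) ≡ 5 (mod 11); P is NOT on the curve.

Evaluate F(8, 3, 2) term-by-term (mod 11).
  -3*X**3 ↦ -3·512·1·1 = -1536
  -3*X**2*Y ↦ -3·64·3·1 = -576
  2*X**2*Z ↦ 2·64·1·2 = 256
  X*Y**2 ↦ 1·8·9·1 = 72
  -X*Y*Z ↦ -1·8·3·2 = -48
  2*X*Z**2 ↦ 2·8·1·4 = 64
  Y**3 ↦ 1·1·27·1 = 27
  -Y*Z**2 ↦ -1·1·3·4 = -12
  -3*Z**3 ↦ -3·1·1·8 = -24
Sum: F(8, 3, 2) = (-1536) + (-576) + (256) + (72) + (-48) + (64) + (27) + (-12) + (-24) = -1777.
Reducing mod 11: -1777 ≡ 5 (mod 11).
Since F(a, b, c) ≡ 5 ≠ 0 (mod 11), P does NOT lie on the curve.


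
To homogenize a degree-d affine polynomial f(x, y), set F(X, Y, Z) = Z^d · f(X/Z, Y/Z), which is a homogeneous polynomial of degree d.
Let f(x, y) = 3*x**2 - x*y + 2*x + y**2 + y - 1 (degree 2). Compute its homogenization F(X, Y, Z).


F(X, Y, Z) = 3*X**2 - X*Y + 2*X*Z + Y**2 + Y*Z - Z**2

deg(f) = 2.
Substitute x = X/Z, y = Y/Z into f, then multiply by Z^2.
  monomial 3·x^2·y^0 ↦ 3·X^2·Y^0·Z^0.
  monomial -1·x^1·y^1 ↦ -1·X^1·Y^1·Z^0.
  monomial 2·x^1·y^0 ↦ 2·X^1·Y^0·Z^1.
  monomial 1·x^0·y^2 ↦ 1·X^0·Y^2·Z^0.
  monomial 1·x^0·y^1 ↦ 1·X^0·Y^1·Z^1.
  monomial -1·x^0·y^0 ↦ -1·X^0·Y^0·Z^2.
Collecting: F(X, Y, Z) = 3*X**2 - X*Y + 2*X*Z + Y**2 + Y*Z - Z**2.


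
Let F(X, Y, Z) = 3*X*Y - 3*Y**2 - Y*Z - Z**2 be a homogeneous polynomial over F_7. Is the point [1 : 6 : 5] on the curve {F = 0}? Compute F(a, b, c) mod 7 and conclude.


F(1,6,5) ≡ 2 (mod 7); P is NOT on the curve.

Evaluate F(1, 6, 5) term-by-term (mod 7).
  3*X*Y ↦ 3·1·6·1 = 18
  -3*Y**2 ↦ -3·1·36·1 = -108
  -Y*Z ↦ -1·1·6·5 = -30
  -Z**2 ↦ -1·1·1·25 = -25
Sum: F(1, 6, 5) = (18) + (-108) + (-30) + (-25) = -145.
Reducing mod 7: -145 ≡ 2 (mod 7).
Since F(a, b, c) ≡ 2 ≠ 0 (mod 7), P does NOT lie on the curve.


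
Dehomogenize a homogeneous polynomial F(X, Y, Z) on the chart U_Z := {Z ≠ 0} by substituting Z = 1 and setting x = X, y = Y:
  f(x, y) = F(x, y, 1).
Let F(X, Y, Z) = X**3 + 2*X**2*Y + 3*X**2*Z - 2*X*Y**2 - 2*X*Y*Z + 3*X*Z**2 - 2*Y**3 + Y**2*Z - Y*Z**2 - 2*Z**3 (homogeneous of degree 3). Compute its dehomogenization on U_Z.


f(x, y) = x**3 + 2*x**2*y + 3*x**2 - 2*x*y**2 - 2*x*y + 3*x - 2*y**3 + y**2 - y - 2

On U_Z we set Z = 1. Each monomial c·X^i·Y^j·Z^k in F becomes c·x^i·y^j·1^k = c·x^i·y^j.
Substituting Z = 1: F(X, Y, 1) = x**3 + 2*x**2*y + 3*x**2 - 2*x*y**2 - 2*x*y + 3*x - 2*y**3 + y**2 - y - 2.
Note: deg(f) ≤ deg(F) = 3; strict inequality happens when F is divisible by Z (lost terms).


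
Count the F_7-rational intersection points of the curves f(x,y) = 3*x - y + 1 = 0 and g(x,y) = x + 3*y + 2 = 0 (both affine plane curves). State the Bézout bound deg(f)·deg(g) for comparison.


Common zeros: {(3, 3)}; count = 1; Bézout bound = 1.

deg(f) = 1, deg(g) = 1, so Bézout bound = 1.
Scan x ∈ F_7. For each x, list the y ∈ F_7 with f(x, y) ≡ 0 and those with g(x, y) ≡ 0 (mod 7); the common zeros in that column are the intersection.
  x = 0: f ≡ 0 at y ∈ {1}; g ≡ 0 at y ∈ {4}; common: ∅.
  x = 1: f ≡ 0 at y ∈ {4}; g ≡ 0 at y ∈ {6}; common: ∅.
  x = 2: f ≡ 0 at y ∈ {0}; g ≡ 0 at y ∈ {1}; common: ∅.
  x = 3: f ≡ 0 at y ∈ {3}; g ≡ 0 at y ∈ {3}; common: {3}.
  x = 4: f ≡ 0 at y ∈ {6}; g ≡ 0 at y ∈ {5}; common: ∅.
  x = 5: f ≡ 0 at y ∈ {2}; g ≡ 0 at y ∈ {0}; common: ∅.
  x = 6: f ≡ 0 at y ∈ {5}; g ≡ 0 at y ∈ {2}; common: ∅.
Collecting: common zeros = {(3, 3)}, so the count is 1.
Comparison with the Bézout bound: 1 ≤ 1 = deg(f)·deg(g), as expected for curves with no common component (the bound is attained).


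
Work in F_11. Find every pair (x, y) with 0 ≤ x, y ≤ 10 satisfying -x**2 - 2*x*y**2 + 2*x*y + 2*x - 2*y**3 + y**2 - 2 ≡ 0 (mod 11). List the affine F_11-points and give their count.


Affine F_11-points: {(2, 2), (4, 1), (6, 3), (7, 2), (9, 1), (9, 6), (10, 6)}; count = 7.

For each of the 121 pairs (x, y) ∈ F_11², evaluate f(x, y) mod 11. Record the zeros.
  x = 0: [0↦9, 1↦8, 2↦8, 3↦8, 4↦7, 5↦4, 6↦9, 7↦10, 8↦6, 9↦7, 10↦1]  zeros at y ∈ ∅
  x = 1: [0↦10, 1↦9, 2↦5, 3↦8, 4↦6, 5↦9, 6↦5, 7↦4, 8↦5, 9↦7, 10↦9]  zeros at y ∈ ∅
  x = 2: [0↦9, 1↦8, 2↦0, 3↦6, 4↦3, 5↦1, 6↦10, 7↦7, 8↦2, 9↦5, 10↦4]  zeros at y ∈ {2}
  x = 3: [0↦6, 1↦5, 2↦4, 3↦2, 4↦9, 5↦2, 6↦2, 7↦8, 8↦8, 9↦1, 10↦8]  zeros at y ∈ ∅
  x = 4: [0↦1, 1↦0, 2↦6, 3↦7, 4↦2, 5↦1, 6↦3, 7↦7, 8↦1, 9↦6, 10↦10]  zeros at y ∈ {1}
  x = 5: [0↦5, 1↦4, 2↦6, 3↦10, 4↦4, 5↦9, 6↦2, 7↦4, 8↦3, 9↦9, 10↦10]  zeros at y ∈ ∅
  x = 6: [0↦7, 1↦6, 2↦4, 3↦0, 4↦4, 5↦4, 6↦10, 7↦10, 8↦3, 9↦10, 10↦8]  zeros at y ∈ {3}
  x = 7: [0↦7, 1↦6, 2↦0, 3↦10, 4↦2, 5↦8, 6↦5, 7↦3, 8↦1, 9↦9, 10↦4]  zeros at y ∈ {2}
  x = 8: [0↦5, 1↦4, 2↦5, 3↦7, 4↦9, 5↦10, 6↦9, 7↦5, 8↦8, 9↦6, 10↦9]  zeros at y ∈ ∅
  x = 9: [0↦1, 1↦0, 2↦8, 3↦2, 4↦3, 5↦10, 6↦0, 7↦5, 8↦2, 9↦1, 10↦1]  zeros at y ∈ {1, 6}
  x = 10: [0↦6, 1↦5, 2↦9, 3↦6, 4↦6, 5↦8, 6↦0, 7↦3, 8↦5, 9↦5, 10↦2]  zeros at y ∈ {6}
Collecting zeros: affine points = {(2, 2), (4, 1), (6, 3), (7, 2), (9, 1), (9, 6), (10, 6)}.
Total count |C(F_11)_aff| = 7.


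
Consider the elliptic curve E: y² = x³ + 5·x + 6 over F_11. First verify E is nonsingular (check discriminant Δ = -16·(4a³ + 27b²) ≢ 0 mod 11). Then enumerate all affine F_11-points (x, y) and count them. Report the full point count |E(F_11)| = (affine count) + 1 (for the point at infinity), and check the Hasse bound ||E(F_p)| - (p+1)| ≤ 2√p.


Affine points = {(1, 1), (1, 10), (3, 2), (3, 9), (10, 0)}; affine count = 5; |E(F_11)| = 6.

Discriminant check: Δ ∝ 4a³ + 27b² = 4·5³ + 27·6² = 4·125 + 27·36 ≡ 9 (mod 11). Nonzero ⇒ E is nonsingular.
For each x ∈ F_11, compute rhs = x³ + 5·x + 6 mod 11, then count y ∈ F_11 with y² ≡ rhs.
  x = 0: rhs = 6, matching y values: none (0 points).
  x = 1: rhs = 1, matching y values: 1, 10 (2 points).
  x = 2: rhs = 2, matching y values: none (0 points).
  x = 3: rhs = 4, matching y values: 2, 9 (2 points).
  x = 4: rhs = 2, matching y values: none (0 points).
  x = 5: rhs = 2, matching y values: none (0 points).
  x = 6: rhs = 10, matching y values: none (0 points).
  x = 7: rhs = 10, matching y values: none (0 points).
  x = 8: rhs = 8, matching y values: none (0 points).
  x = 9: rhs = 10, matching y values: none (0 points).
  x = 10: rhs = 0, matching y values: 0 (1 points).
Total affine count: 5.
Full point count |E(F_11)| = 5 + 1 = 6.
Hasse bound: |6 − (11+1)| = |-6| = 6 ≤ 2√11 ≈ 6.6332 ✓.


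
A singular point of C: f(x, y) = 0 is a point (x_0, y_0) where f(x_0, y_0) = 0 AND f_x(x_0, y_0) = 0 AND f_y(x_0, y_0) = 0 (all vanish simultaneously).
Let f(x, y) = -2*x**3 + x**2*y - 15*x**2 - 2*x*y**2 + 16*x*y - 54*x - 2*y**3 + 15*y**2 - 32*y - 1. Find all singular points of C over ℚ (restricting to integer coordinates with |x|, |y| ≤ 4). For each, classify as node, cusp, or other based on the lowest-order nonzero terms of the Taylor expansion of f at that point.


Singular points: {(-2, 3)}; classification: cusp.

Compute partial derivatives:
  f_x = -6*x**2 + 2*x*y - 30*x - 2*y**2 + 16*y - 54.
  f_y = x**2 - 4*x*y + 16*x - 6*y**2 + 30*y - 32.
Scan x_0 ∈ {−4, ..., 4}. For each x_0, f_y(x_0, y) is a polynomial in y; find its integer roots y ∈ {−4, ..., 4}, then test f_x and f at those candidates.
  x = -4: f_y(-4, y) = -6*y**2 + 46*y - 80; no integer root y with |y| ≤ 4.
  x = -3: f_y(-3, y) = -6*y**2 + 42*y - 71; no integer root y with |y| ≤ 4.
  x = -2: f_y(-2, y) = -6*y**2 + 38*y - 60; vanishes at y ∈ {3}. (-2, 3): f_x = 0, f = 0 — SINGULAR.
  x = -1: f_y(-1, y) = -6*y**2 + 34*y - 47; no integer root y with |y| ≤ 4.
  x = 0: f_y(0, y) = -6*y**2 + 30*y - 32; no integer root y with |y| ≤ 4.
  x = 1: f_y(1, y) = -6*y**2 + 26*y - 15; no integer root y with |y| ≤ 4.
  x = 2: f_y(2, y) = -6*y**2 + 22*y + 4; no integer root y with |y| ≤ 4.
  x = 3: f_y(3, y) = -6*y**2 + 18*y + 25; no integer root y with |y| ≤ 4.
  x = 4: f_y(4, y) = -6*y**2 + 14*y + 48; no integer root y with |y| ≤ 4.
Only singular point on the grid: (-2, 3).
Classify: substitute x = -2 + u, y = 3 + v and expand: f = -2*u**3 + u**2*v - 2*u*v**2 - 2*v**3 + v**2.
No constant or linear terms (consistent with a singular point). Quadratic part: v**2. Cubic part: -2*u**3 + u**2*v - 2*u*v**2 - 2*v**3.
The quadratic part v**2 is a perfect square, so there is a single (double) tangent line v = 0, i.e. y = 3. Restricting the cubic part to that line (v = 0) leaves -2*u**3 ≠ 0, so f is not divisible by v and the branch is v² ≈ 2*u**3 to lowest order — this is a cusp.
Classification: cusp.


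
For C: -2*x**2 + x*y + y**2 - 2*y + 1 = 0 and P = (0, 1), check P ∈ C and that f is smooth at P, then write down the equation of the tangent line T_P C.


Tangent line at P: x = 0.

Step 1: f(0, 1) = 0, so P lies on C.
Step 2: partial derivatives
  f_x(x, y) = -4*x + y, f_y(x, y) = x + 2*y - 2.
  f_x(P) = 1, f_y(P) = 0 (gradient nonzero, so P is smooth).
Step 3: tangent line at P: 1·(x − 0) + 0·(y − 1) = 0.
Expanding: x = 0.


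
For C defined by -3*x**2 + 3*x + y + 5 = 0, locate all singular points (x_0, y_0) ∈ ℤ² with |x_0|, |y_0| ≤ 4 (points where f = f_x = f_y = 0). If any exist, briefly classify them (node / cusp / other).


No singular points in the scanned grid; C is smooth there.

Compute partial derivatives:
  f_x = 3 - 6*x.
  f_y = 1.
f_y = 1 is a nonzero constant, so f_y never vanishes: no point (x, y) can satisfy f = f_x = f_y = 0. In particular no (x, y) ∈ {−4, ..., 4}² is singular; the curve is smooth.


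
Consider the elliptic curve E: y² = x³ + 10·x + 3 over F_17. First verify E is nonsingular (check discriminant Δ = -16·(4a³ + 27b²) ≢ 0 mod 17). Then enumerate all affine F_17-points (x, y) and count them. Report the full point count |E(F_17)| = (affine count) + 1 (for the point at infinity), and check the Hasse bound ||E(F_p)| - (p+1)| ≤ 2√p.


Affine points = {(3, 3), (3, 14), (5, 5), (5, 12), (7, 5), (7, 12), (8, 0), (10, 7), (10, 10), (11, 4), (11, 13), (12, 7), (12, 10), (13, 1), (13, 16), (15, 3), (15, 14), (16, 3), (16, 14)}; affine count = 19; |E(F_17)| = 20.

Discriminant check: Δ ∝ 4a³ + 27b² = 4·10³ + 27·3² = 4·1000 + 27·9 ≡ 10 (mod 17). Nonzero ⇒ E is nonsingular.
For each x ∈ F_17, compute rhs = x³ + 10·x + 3 mod 17, then count y ∈ F_17 with y² ≡ rhs.
  x = 0: rhs = 3, matching y values: none (0 points).
  x = 1: rhs = 14, matching y values: none (0 points).
  x = 2: rhs = 14, matching y values: none (0 points).
  x = 3: rhs = 9, matching y values: 3, 14 (2 points).
  x = 4: rhs = 5, matching y values: none (0 points).
  x = 5: rhs = 8, matching y values: 5, 12 (2 points).
  x = 6: rhs = 7, matching y values: none (0 points).
  x = 7: rhs = 8, matching y values: 5, 12 (2 points).
  x = 8: rhs = 0, matching y values: 0 (1 points).
  x = 9: rhs = 6, matching y values: none (0 points).
  x = 10: rhs = 15, matching y values: 7, 10 (2 points).
  x = 11: rhs = 16, matching y values: 4, 13 (2 points).
  x = 12: rhs = 15, matching y values: 7, 10 (2 points).
  x = 13: rhs = 1, matching y values: 1, 16 (2 points).
  x = 14: rhs = 14, matching y values: none (0 points).
  x = 15: rhs = 9, matching y values: 3, 14 (2 points).
  x = 16: rhs = 9, matching y values: 3, 14 (2 points).
Total affine count: 19.
Full point count |E(F_17)| = 19 + 1 = 20.
Hasse bound: |20 − (17+1)| = |2| = 2 ≤ 2√17 ≈ 8.2462 ✓.


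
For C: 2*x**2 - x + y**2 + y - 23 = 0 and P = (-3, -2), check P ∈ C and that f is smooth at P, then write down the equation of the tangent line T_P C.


Tangent line at P: -13*x - 3*y - 45 = 0.

Step 1: f(-3, -2) = 0, so P lies on C.
Step 2: partial derivatives
  f_x(x, y) = 4*x - 1, f_y(x, y) = 2*y + 1.
  f_x(P) = -13, f_y(P) = -3 (gradient nonzero, so P is smooth).
Step 3: tangent line at P: -13·(x − -3) + -3·(y − -2) = 0.
Expanding: -13*x - 3*y - 45 = 0.


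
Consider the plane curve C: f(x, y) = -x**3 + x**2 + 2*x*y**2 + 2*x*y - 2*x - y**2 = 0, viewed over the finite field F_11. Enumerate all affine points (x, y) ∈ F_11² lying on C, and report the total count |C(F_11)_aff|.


Affine F_11-points: {(0, 0), (1, 4), (1, 5), (4, 4), (4, 9), (5, 0), (5, 5), (6, 5), (7, 0), (7, 4)}; count = 10.

For each of the 121 pairs (x, y) ∈ F_11², evaluate f(x, y) mod 11. Record the zeros.
  x = 0: [0↦0, 1↦10, 2↦7, 3↦2, 4↦6, 5↦8, 6↦8, 7↦6, 8↦2, 9↦7, 10↦10]  zeros at y ∈ {0}
  x = 1: [0↦9, 1↦1, 2↦6, 3↦2, 4↦0, 5↦0, 6↦2, 7↦6, 8↦1, 9↦9, 10↦8]  zeros at y ∈ {4, 5}
  x = 2: [0↦3, 1↦10, 2↦1, 3↦9, 4↦1, 5↦10, 6↦3, 7↦2, 8↦7, 9↦7, 10↦2]  zeros at y ∈ ∅
  x = 3: [0↦9, 1↦9, 2↦8, 3↦6, 4↦3, 5↦10, 6↦5, 7↦10, 8↦3, 9↦6, 10↦8]  zeros at y ∈ ∅
  x = 4: [0↦10, 1↦3, 2↦10, 3↦9, 4↦0, 5↦5, 6↦2, 7↦2, 8↦5, 9↦0, 10↦9]  zeros at y ∈ {4, 9}
  x = 5: [0↦0, 1↦8, 2↦1, 3↦1, 4↦8, 5↦0, 6↦10, 7↦5, 8↦7, 9↦5, 10↦10]  zeros at y ∈ {0, 5}
  x = 6: [0↦6, 1↦7, 2↦8, 3↦9, 4↦10, 5↦0, 6↦1, 7↦2, 8↦3, 9↦4, 10↦5]  zeros at y ∈ {5}
  x = 7: [0↦0, 1↦5, 2↦3, 3↦5, 4↦0, 5↦10, 6↦2, 7↦9, 8↦9, 9↦2, 10↦10]  zeros at y ∈ {0, 4}
  x = 8: [0↦9, 1↦7, 2↦2, 3↦5, 4↦5, 5↦2, 6↦7, 7↦9, 8↦8, 9↦4, 10↦8]  zeros at y ∈ ∅
  x = 9: [0↦5, 1↦7, 2↦10, 3↦3, 4↦8, 5↦3, 6↦10, 7↦7, 8↦5, 9↦4, 10↦4]  zeros at y ∈ ∅
  x = 10: [0↦4, 1↦10, 2↦10, 3↦4, 4↦3, 5↦7, 6↦5, 7↦8, 8↦5, 9↦7, 10↦3]  zeros at y ∈ ∅
Collecting zeros: affine points = {(0, 0), (1, 4), (1, 5), (4, 4), (4, 9), (5, 0), (5, 5), (6, 5), (7, 0), (7, 4)}.
Total count |C(F_11)_aff| = 10.


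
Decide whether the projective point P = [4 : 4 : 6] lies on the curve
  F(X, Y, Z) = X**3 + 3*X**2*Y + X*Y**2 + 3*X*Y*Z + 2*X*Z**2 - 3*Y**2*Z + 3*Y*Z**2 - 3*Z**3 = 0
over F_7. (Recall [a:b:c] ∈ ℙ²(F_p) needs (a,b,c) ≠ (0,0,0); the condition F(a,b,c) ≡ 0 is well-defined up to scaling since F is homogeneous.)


F(4,4,6) ≡ 0 (mod 7); P is on the curve.

Evaluate F(4, 4, 6) term-by-term (mod 7).
  X**3 ↦ 1·64·1·1 = 64
  3*X**2*Y ↦ 3·16·4·1 = 192
  X*Y**2 ↦ 1·4·16·1 = 64
  3*X*Y*Z ↦ 3·4·4·6 = 288
  2*X*Z**2 ↦ 2·4·1·36 = 288
  -3*Y**2*Z ↦ -3·1·16·6 = -288
  3*Y*Z**2 ↦ 3·1·4·36 = 432
  -3*Z**3 ↦ -3·1·1·216 = -648
Sum: F(4, 4, 6) = (64) + (192) + (64) + (288) + (288) + (-288) + (432) + (-648) = 392.
Reducing mod 7: 392 ≡ 0 (mod 7).
Since F(a, b, c) ≡ 0 (mod 7), P lies on the curve.


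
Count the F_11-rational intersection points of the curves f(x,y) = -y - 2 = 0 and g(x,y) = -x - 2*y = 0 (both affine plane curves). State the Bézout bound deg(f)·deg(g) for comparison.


Common zeros: {(4, 9)}; count = 1; Bézout bound = 1.

deg(f) = 1, deg(g) = 1, so Bézout bound = 1.
Scan x ∈ F_11. For each x, list the y ∈ F_11 with f(x, y) ≡ 0 and those with g(x, y) ≡ 0 (mod 11); the common zeros in that column are the intersection.
  x = 0: f ≡ 0 at y ∈ {9}; g ≡ 0 at y ∈ {0}; common: ∅.
  x = 1: f ≡ 0 at y ∈ {9}; g ≡ 0 at y ∈ {5}; common: ∅.
  x = 2: f ≡ 0 at y ∈ {9}; g ≡ 0 at y ∈ {10}; common: ∅.
  x = 3: f ≡ 0 at y ∈ {9}; g ≡ 0 at y ∈ {4}; common: ∅.
  x = 4: f ≡ 0 at y ∈ {9}; g ≡ 0 at y ∈ {9}; common: {9}.
  x = 5: f ≡ 0 at y ∈ {9}; g ≡ 0 at y ∈ {3}; common: ∅.
  x = 6: f ≡ 0 at y ∈ {9}; g ≡ 0 at y ∈ {8}; common: ∅.
  x = 7: f ≡ 0 at y ∈ {9}; g ≡ 0 at y ∈ {2}; common: ∅.
  x = 8: f ≡ 0 at y ∈ {9}; g ≡ 0 at y ∈ {7}; common: ∅.
  x = 9: f ≡ 0 at y ∈ {9}; g ≡ 0 at y ∈ {1}; common: ∅.
  x = 10: f ≡ 0 at y ∈ {9}; g ≡ 0 at y ∈ {6}; common: ∅.
Collecting: common zeros = {(4, 9)}, so the count is 1.
Comparison with the Bézout bound: 1 ≤ 1 = deg(f)·deg(g), as expected for curves with no common component (the bound is attained).


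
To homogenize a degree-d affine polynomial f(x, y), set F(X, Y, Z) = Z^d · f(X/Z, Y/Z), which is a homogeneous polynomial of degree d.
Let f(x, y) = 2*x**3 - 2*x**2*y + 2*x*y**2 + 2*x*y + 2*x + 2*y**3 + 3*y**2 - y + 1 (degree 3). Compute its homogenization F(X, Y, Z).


F(X, Y, Z) = 2*X**3 - 2*X**2*Y + 2*X*Y**2 + 2*X*Y*Z + 2*X*Z**2 + 2*Y**3 + 3*Y**2*Z - Y*Z**2 + Z**3

deg(f) = 3.
Substitute x = X/Z, y = Y/Z into f, then multiply by Z^3.
  monomial 2·x^3·y^0 ↦ 2·X^3·Y^0·Z^0.
  monomial -2·x^2·y^1 ↦ -2·X^2·Y^1·Z^0.
  monomial 2·x^1·y^2 ↦ 2·X^1·Y^2·Z^0.
  monomial 2·x^1·y^1 ↦ 2·X^1·Y^1·Z^1.
  monomial 2·x^1·y^0 ↦ 2·X^1·Y^0·Z^2.
  monomial 2·x^0·y^3 ↦ 2·X^0·Y^3·Z^0.
  monomial 3·x^0·y^2 ↦ 3·X^0·Y^2·Z^1.
  monomial -1·x^0·y^1 ↦ -1·X^0·Y^1·Z^2.
  monomial 1·x^0·y^0 ↦ 1·X^0·Y^0·Z^3.
Collecting: F(X, Y, Z) = 2*X**3 - 2*X**2*Y + 2*X*Y**2 + 2*X*Y*Z + 2*X*Z**2 + 2*Y**3 + 3*Y**2*Z - Y*Z**2 + Z**3.


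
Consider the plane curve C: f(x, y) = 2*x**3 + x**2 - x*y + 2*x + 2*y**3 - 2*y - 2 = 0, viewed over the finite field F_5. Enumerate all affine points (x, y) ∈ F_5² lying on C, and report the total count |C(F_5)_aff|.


Affine F_5-points: {(0, 2), (2, 1), (2, 2), (3, 4), (4, 0)}; count = 5.

For each of the 25 pairs (x, y) ∈ F_5², evaluate f(x, y) mod 5. Record the zeros.
  x = 0: [0↦3, 1↦3, 2↦0, 3↦1, 4↦3]  zeros at y ∈ {2}
  x = 1: [0↦3, 1↦2, 2↦3, 3↦3, 4↦4]  zeros at y ∈ ∅
  x = 2: [0↦2, 1↦0, 2↦0, 3↦4, 4↦4]  zeros at y ∈ {1, 2}
  x = 3: [0↦2, 1↦4, 2↦3, 3↦1, 4↦0]  zeros at y ∈ {4}
  x = 4: [0↦0, 1↦1, 2↦4, 3↦1, 4↦4]  zeros at y ∈ {0}
Collecting zeros: affine points = {(0, 2), (2, 1), (2, 2), (3, 4), (4, 0)}.
Total count |C(F_5)_aff| = 5.


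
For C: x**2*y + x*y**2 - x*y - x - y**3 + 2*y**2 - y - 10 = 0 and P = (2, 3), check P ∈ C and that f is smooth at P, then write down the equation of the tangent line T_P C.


Tangent line at P: 17*x - 2*y - 28 = 0.

Step 1: f(2, 3) = 0, so P lies on C.
Step 2: partial derivatives
  f_x(x, y) = 2*x*y + y**2 - y - 1, f_y(x, y) = x**2 + 2*x*y - x - 3*y**2 + 4*y - 1.
  f_x(P) = 17, f_y(P) = -2 (gradient nonzero, so P is smooth).
Step 3: tangent line at P: 17·(x − 2) + -2·(y − 3) = 0.
Expanding: 17*x - 2*y - 28 = 0.


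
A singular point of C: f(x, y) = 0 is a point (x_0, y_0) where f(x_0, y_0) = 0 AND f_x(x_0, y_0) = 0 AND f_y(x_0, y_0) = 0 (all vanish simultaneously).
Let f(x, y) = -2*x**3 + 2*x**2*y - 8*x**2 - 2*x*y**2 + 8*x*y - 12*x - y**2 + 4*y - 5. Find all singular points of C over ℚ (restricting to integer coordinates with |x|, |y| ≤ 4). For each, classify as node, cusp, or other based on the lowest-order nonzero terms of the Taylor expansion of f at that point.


Singular points: {(-1, 1)}; classification: cusp.

Compute partial derivatives:
  f_x = -6*x**2 + 4*x*y - 16*x - 2*y**2 + 8*y - 12.
  f_y = 2*x**2 - 4*x*y + 8*x - 2*y + 4.
Scan x_0 ∈ {−4, ..., 4}. For each x_0, f_y(x_0, y) is a polynomial in y; find its integer roots y ∈ {−4, ..., 4}, then test f_x and f at those candidates.
  x = -4: f_y(-4, y) = 14*y + 4; no integer root y with |y| ≤ 4.
  x = -3: f_y(-3, y) = 10*y - 2; no integer root y with |y| ≤ 4.
  x = -2: f_y(-2, y) = 6*y - 4; no integer root y with |y| ≤ 4.
  x = -1: f_y(-1, y) = 2*y - 2; vanishes at y ∈ {1}. (-1, 1): f_x = 0, f = 0 — SINGULAR.
  x = 0: f_y(0, y) = 4 - 2*y; vanishes at y ∈ {2}. (0, 2): f_x = -4 ≠ 0.
  x = 1: f_y(1, y) = 14 - 6*y; no integer root y with |y| ≤ 4.
  x = 2: f_y(2, y) = 28 - 10*y; no integer root y with |y| ≤ 4.
  x = 3: f_y(3, y) = 46 - 14*y; no integer root y with |y| ≤ 4.
  x = 4: f_y(4, y) = 68 - 18*y; no integer root y with |y| ≤ 4.
Only singular point on the grid: (-1, 1).
Classify: substitute x = -1 + u, y = 1 + v and expand: f = -2*u**3 + 2*u**2*v - 2*u*v**2 + v**2.
No constant or linear terms (consistent with a singular point). Quadratic part: v**2. Cubic part: -2*u**3 + 2*u**2*v - 2*u*v**2.
The quadratic part v**2 is a perfect square, so there is a single (double) tangent line v = 0, i.e. y = 1. Restricting the cubic part to that line (v = 0) leaves -2*u**3 ≠ 0, so f is not divisible by v and the branch is v² ≈ 2*u**3 to lowest order — this is a cusp.
Classification: cusp.


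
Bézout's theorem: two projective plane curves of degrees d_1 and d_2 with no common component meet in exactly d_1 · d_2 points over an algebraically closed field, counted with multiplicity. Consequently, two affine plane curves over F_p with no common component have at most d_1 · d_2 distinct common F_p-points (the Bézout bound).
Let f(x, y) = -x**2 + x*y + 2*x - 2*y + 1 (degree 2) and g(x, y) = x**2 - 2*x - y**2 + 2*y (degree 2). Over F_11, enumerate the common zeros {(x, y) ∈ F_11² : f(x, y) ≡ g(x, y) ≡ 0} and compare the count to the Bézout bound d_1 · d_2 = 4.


Common zeros: {(4, 9), (10, 3)}; count = 2; Bézout bound = 4.

deg(f) = 2, deg(g) = 2, so Bézout bound = 4.
Scan x ∈ F_11. For each x, list the y ∈ F_11 with f(x, y) ≡ 0 and those with g(x, y) ≡ 0 (mod 11); the common zeros in that column are the intersection.
  x = 0: f ≡ 0 at y ∈ {6}; g ≡ 0 at y ∈ {0, 2}; common: ∅.
  x = 1: f ≡ 0 at y ∈ {2}; g ≡ 0 at y ∈ {1}; common: ∅.
  x = 2: f ≡ 0 at y ∈ ∅; g ≡ 0 at y ∈ {0, 2}; common: ∅.
  x = 3: f ≡ 0 at y ∈ {2}; g ≡ 0 at y ∈ {3, 10}; common: ∅.
  x = 4: f ≡ 0 at y ∈ {9}; g ≡ 0 at y ∈ {4, 9}; common: {9}.
  x = 5: f ≡ 0 at y ∈ {1}; g ≡ 0 at y ∈ {5, 8}; common: ∅.
  x = 6: f ≡ 0 at y ∈ {3}; g ≡ 0 at y ∈ {6, 7}; common: ∅.
  x = 7: f ≡ 0 at y ∈ {9}; g ≡ 0 at y ∈ {6, 7}; common: ∅.
  x = 8: f ≡ 0 at y ∈ {6}; g ≡ 0 at y ∈ {5, 8}; common: ∅.
  x = 9: f ≡ 0 at y ∈ {1}; g ≡ 0 at y ∈ {4, 9}; common: ∅.
  x = 10: f ≡ 0 at y ∈ {3}; g ≡ 0 at y ∈ {3, 10}; common: {3}.
Collecting: common zeros = {(4, 9), (10, 3)}, so the count is 2.
Comparison with the Bézout bound: 2 ≤ 4 = deg(f)·deg(g), as expected for curves with no common component (the affine F_11-count falls short of the bound because intersections may lie at infinity, over extension fields, or carry multiplicity).


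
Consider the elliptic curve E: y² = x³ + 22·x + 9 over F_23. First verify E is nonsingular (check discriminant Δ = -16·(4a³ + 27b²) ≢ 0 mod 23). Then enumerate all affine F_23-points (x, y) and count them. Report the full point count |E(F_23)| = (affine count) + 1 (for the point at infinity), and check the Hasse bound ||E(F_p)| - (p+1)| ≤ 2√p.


Affine points = {(0, 3), (0, 20), (1, 3), (1, 20), (4, 0), (6, 9), (6, 14), (7, 0), (9, 4), (9, 19), (11, 8), (11, 15), (12, 0), (13, 10), (13, 13), (14, 5), (14, 18), (16, 8), (16, 15), (17, 11), (17, 12), (18, 2), (18, 21), (19, 8), (19, 15), (20, 10), (20, 13), (21, 7), (21, 16), (22, 3), (22, 20)}; affine count = 31; |E(F_23)| = 32.

Discriminant check: Δ ∝ 4a³ + 27b² = 4·22³ + 27·9² = 4·10648 + 27·81 ≡ 21 (mod 23). Nonzero ⇒ E is nonsingular.
For each x ∈ F_23, compute rhs = x³ + 22·x + 9 mod 23, then count y ∈ F_23 with y² ≡ rhs.
  x = 0: rhs = 9, matching y values: 3, 20 (2 points).
  x = 1: rhs = 9, matching y values: 3, 20 (2 points).
  x = 2: rhs = 15, matching y values: none (0 points).
  x = 3: rhs = 10, matching y values: none (0 points).
  x = 4: rhs = 0, matching y values: 0 (1 points).
  x = 5: rhs = 14, matching y values: none (0 points).
  x = 6: rhs = 12, matching y values: 9, 14 (2 points).
  x = 7: rhs = 0, matching y values: 0 (1 points).
  x = 8: rhs = 7, matching y values: none (0 points).
  x = 9: rhs = 16, matching y values: 4, 19 (2 points).
  x = 10: rhs = 10, matching y values: none (0 points).
  x = 11: rhs = 18, matching y values: 8, 15 (2 points).
  x = 12: rhs = 0, matching y values: 0 (1 points).
  x = 13: rhs = 8, matching y values: 10, 13 (2 points).
  x = 14: rhs = 2, matching y values: 5, 18 (2 points).
  x = 15: rhs = 11, matching y values: none (0 points).
  x = 16: rhs = 18, matching y values: 8, 15 (2 points).
  x = 17: rhs = 6, matching y values: 11, 12 (2 points).
  x = 18: rhs = 4, matching y values: 2, 21 (2 points).
  x = 19: rhs = 18, matching y values: 8, 15 (2 points).
  x = 20: rhs = 8, matching y values: 10, 13 (2 points).
  x = 21: rhs = 3, matching y values: 7, 16 (2 points).
  x = 22: rhs = 9, matching y values: 3, 20 (2 points).
Total affine count: 31.
Full point count |E(F_23)| = 31 + 1 = 32.
Hasse bound: |32 − (23+1)| = |8| = 8 ≤ 2√23 ≈ 9.5917 ✓.


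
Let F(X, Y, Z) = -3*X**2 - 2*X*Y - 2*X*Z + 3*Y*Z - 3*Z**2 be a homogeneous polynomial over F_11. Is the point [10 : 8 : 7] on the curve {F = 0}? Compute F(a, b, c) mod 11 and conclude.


F(10,8,7) ≡ 4 (mod 11); P is NOT on the curve.

Evaluate F(10, 8, 7) term-by-term (mod 11).
  -3*X**2 ↦ -3·100·1·1 = -300
  -2*X*Y ↦ -2·10·8·1 = -160
  -2*X*Z ↦ -2·10·1·7 = -140
  3*Y*Z ↦ 3·1·8·7 = 168
  -3*Z**2 ↦ -3·1·1·49 = -147
Sum: F(10, 8, 7) = (-300) + (-160) + (-140) + (168) + (-147) = -579.
Reducing mod 11: -579 ≡ 4 (mod 11).
Since F(a, b, c) ≡ 4 ≠ 0 (mod 11), P does NOT lie on the curve.


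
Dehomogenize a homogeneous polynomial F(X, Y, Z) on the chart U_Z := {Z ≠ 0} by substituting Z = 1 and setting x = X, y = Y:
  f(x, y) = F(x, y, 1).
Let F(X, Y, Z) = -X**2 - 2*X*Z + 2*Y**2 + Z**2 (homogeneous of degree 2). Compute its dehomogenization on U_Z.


f(x, y) = -x**2 - 2*x + 2*y**2 + 1

On U_Z we set Z = 1. Each monomial c·X^i·Y^j·Z^k in F becomes c·x^i·y^j·1^k = c·x^i·y^j.
Substituting Z = 1: F(X, Y, 1) = -x**2 - 2*x + 2*y**2 + 1.
Note: deg(f) ≤ deg(F) = 2; strict inequality happens when F is divisible by Z (lost terms).


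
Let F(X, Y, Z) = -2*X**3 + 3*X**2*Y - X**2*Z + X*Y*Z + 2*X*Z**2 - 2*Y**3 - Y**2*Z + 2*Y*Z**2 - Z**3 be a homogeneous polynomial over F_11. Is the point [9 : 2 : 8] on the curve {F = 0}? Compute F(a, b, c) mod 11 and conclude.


F(9,2,8) ≡ 10 (mod 11); P is NOT on the curve.

Evaluate F(9, 2, 8) term-by-term (mod 11).
  -2*X**3 ↦ -2·729·1·1 = -1458
  3*X**2*Y ↦ 3·81·2·1 = 486
  -X**2*Z ↦ -1·81·1·8 = -648
  X*Y*Z ↦ 1·9·2·8 = 144
  2*X*Z**2 ↦ 2·9·1·64 = 1152
  -2*Y**3 ↦ -2·1·8·1 = -16
  -Y**2*Z ↦ -1·1·4·8 = -32
  2*Y*Z**2 ↦ 2·1·2·64 = 256
  -Z**3 ↦ -1·1·1·512 = -512
Sum: F(9, 2, 8) = (-1458) + (486) + (-648) + (144) + (1152) + (-16) + (-32) + (256) + (-512) = -628.
Reducing mod 11: -628 ≡ 10 (mod 11).
Since F(a, b, c) ≡ 10 ≠ 0 (mod 11), P does NOT lie on the curve.


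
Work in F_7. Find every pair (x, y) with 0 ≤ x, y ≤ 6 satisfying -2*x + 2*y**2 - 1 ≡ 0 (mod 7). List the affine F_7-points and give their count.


Affine F_7-points: {(0, 2), (0, 5), (3, 0), (4, 1), (4, 6), (5, 3), (5, 4)}; count = 7.

For each of the 49 pairs (x, y) ∈ F_7², evaluate f(x, y) mod 7. Record the zeros.
  x = 0: [0↦6, 1↦1, 2↦0, 3↦3, 4↦3, 5↦0, 6↦1]  zeros at y ∈ {2, 5}
  x = 1: [0↦4, 1↦6, 2↦5, 3↦1, 4↦1, 5↦5, 6↦6]  zeros at y ∈ ∅
  x = 2: [0↦2, 1↦4, 2↦3, 3↦6, 4↦6, 5↦3, 6↦4]  zeros at y ∈ ∅
  x = 3: [0↦0, 1↦2, 2↦1, 3↦4, 4↦4, 5↦1, 6↦2]  zeros at y ∈ {0}
  x = 4: [0↦5, 1↦0, 2↦6, 3↦2, 4↦2, 5↦6, 6↦0]  zeros at y ∈ {1, 6}
  x = 5: [0↦3, 1↦5, 2↦4, 3↦0, 4↦0, 5↦4, 6↦5]  zeros at y ∈ {3, 4}
  x = 6: [0↦1, 1↦3, 2↦2, 3↦5, 4↦5, 5↦2, 6↦3]  zeros at y ∈ ∅
Collecting zeros: affine points = {(0, 2), (0, 5), (3, 0), (4, 1), (4, 6), (5, 3), (5, 4)}.
Total count |C(F_7)_aff| = 7.


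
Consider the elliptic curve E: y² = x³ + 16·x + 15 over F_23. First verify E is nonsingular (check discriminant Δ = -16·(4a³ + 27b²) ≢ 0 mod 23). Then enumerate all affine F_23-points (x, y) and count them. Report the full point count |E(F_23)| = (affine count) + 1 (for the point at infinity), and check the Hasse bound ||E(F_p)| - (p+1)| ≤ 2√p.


Affine points = {(1, 3), (1, 20), (2, 3), (2, 20), (5, 6), (5, 17), (10, 5), (10, 18), (11, 2), (11, 21), (12, 7), (12, 16), (14, 4), (14, 19), (17, 5), (17, 18), (19, 5), (19, 18), (20, 3), (20, 20)}; affine count = 20; |E(F_23)| = 21.

Discriminant check: Δ ∝ 4a³ + 27b² = 4·16³ + 27·15² = 4·4096 + 27·225 ≡ 11 (mod 23). Nonzero ⇒ E is nonsingular.
For each x ∈ F_23, compute rhs = x³ + 16·x + 15 mod 23, then count y ∈ F_23 with y² ≡ rhs.
  x = 0: rhs = 15, matching y values: none (0 points).
  x = 1: rhs = 9, matching y values: 3, 20 (2 points).
  x = 2: rhs = 9, matching y values: 3, 20 (2 points).
  x = 3: rhs = 21, matching y values: none (0 points).
  x = 4: rhs = 5, matching y values: none (0 points).
  x = 5: rhs = 13, matching y values: 6, 17 (2 points).
  x = 6: rhs = 5, matching y values: none (0 points).
  x = 7: rhs = 10, matching y values: none (0 points).
  x = 8: rhs = 11, matching y values: none (0 points).
  x = 9: rhs = 14, matching y values: none (0 points).
  x = 10: rhs = 2, matching y values: 5, 18 (2 points).
  x = 11: rhs = 4, matching y values: 2, 21 (2 points).
  x = 12: rhs = 3, matching y values: 7, 16 (2 points).
  x = 13: rhs = 5, matching y values: none (0 points).
  x = 14: rhs = 16, matching y values: 4, 19 (2 points).
  x = 15: rhs = 19, matching y values: none (0 points).
  x = 16: rhs = 20, matching y values: none (0 points).
  x = 17: rhs = 2, matching y values: 5, 18 (2 points).
  x = 18: rhs = 17, matching y values: none (0 points).
  x = 19: rhs = 2, matching y values: 5, 18 (2 points).
  x = 20: rhs = 9, matching y values: 3, 20 (2 points).
  x = 21: rhs = 21, matching y values: none (0 points).
  x = 22: rhs = 21, matching y values: none (0 points).
Total affine count: 20.
Full point count |E(F_23)| = 20 + 1 = 21.
Hasse bound: |21 − (23+1)| = |-3| = 3 ≤ 2√23 ≈ 9.5917 ✓.


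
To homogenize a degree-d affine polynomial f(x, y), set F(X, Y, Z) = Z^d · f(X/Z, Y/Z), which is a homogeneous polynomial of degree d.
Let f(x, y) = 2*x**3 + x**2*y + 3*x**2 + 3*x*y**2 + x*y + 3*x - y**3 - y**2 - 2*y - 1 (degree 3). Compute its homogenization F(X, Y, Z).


F(X, Y, Z) = 2*X**3 + X**2*Y + 3*X**2*Z + 3*X*Y**2 + X*Y*Z + 3*X*Z**2 - Y**3 - Y**2*Z - 2*Y*Z**2 - Z**3

deg(f) = 3.
Substitute x = X/Z, y = Y/Z into f, then multiply by Z^3.
  monomial 2·x^3·y^0 ↦ 2·X^3·Y^0·Z^0.
  monomial 1·x^2·y^1 ↦ 1·X^2·Y^1·Z^0.
  monomial 3·x^2·y^0 ↦ 3·X^2·Y^0·Z^1.
  monomial 3·x^1·y^2 ↦ 3·X^1·Y^2·Z^0.
  monomial 1·x^1·y^1 ↦ 1·X^1·Y^1·Z^1.
  monomial 3·x^1·y^0 ↦ 3·X^1·Y^0·Z^2.
  monomial -1·x^0·y^3 ↦ -1·X^0·Y^3·Z^0.
  monomial -1·x^0·y^2 ↦ -1·X^0·Y^2·Z^1.
  monomial -2·x^0·y^1 ↦ -2·X^0·Y^1·Z^2.
  monomial -1·x^0·y^0 ↦ -1·X^0·Y^0·Z^3.
Collecting: F(X, Y, Z) = 2*X**3 + X**2*Y + 3*X**2*Z + 3*X*Y**2 + X*Y*Z + 3*X*Z**2 - Y**3 - Y**2*Z - 2*Y*Z**2 - Z**3.


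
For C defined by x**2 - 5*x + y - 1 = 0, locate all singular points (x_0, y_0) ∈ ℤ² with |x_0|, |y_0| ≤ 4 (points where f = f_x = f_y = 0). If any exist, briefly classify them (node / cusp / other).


No singular points in the scanned grid; C is smooth there.

Compute partial derivatives:
  f_x = 2*x - 5.
  f_y = 1.
f_y = 1 is a nonzero constant, so f_y never vanishes: no point (x, y) can satisfy f = f_x = f_y = 0. In particular no (x, y) ∈ {−4, ..., 4}² is singular; the curve is smooth.


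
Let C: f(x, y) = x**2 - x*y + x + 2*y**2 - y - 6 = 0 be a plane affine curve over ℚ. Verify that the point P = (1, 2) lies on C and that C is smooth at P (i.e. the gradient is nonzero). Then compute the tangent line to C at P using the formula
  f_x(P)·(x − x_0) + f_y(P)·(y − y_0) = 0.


Tangent line at P: x + 6*y - 13 = 0.

Step 1: f(1, 2) = 0, so P lies on C.
Step 2: partial derivatives
  f_x(x, y) = 2*x - y + 1, f_y(x, y) = -x + 4*y - 1.
  f_x(P) = 1, f_y(P) = 6 (gradient nonzero, so P is smooth).
Step 3: tangent line at P: 1·(x − 1) + 6·(y − 2) = 0.
Expanding: x + 6*y - 13 = 0.


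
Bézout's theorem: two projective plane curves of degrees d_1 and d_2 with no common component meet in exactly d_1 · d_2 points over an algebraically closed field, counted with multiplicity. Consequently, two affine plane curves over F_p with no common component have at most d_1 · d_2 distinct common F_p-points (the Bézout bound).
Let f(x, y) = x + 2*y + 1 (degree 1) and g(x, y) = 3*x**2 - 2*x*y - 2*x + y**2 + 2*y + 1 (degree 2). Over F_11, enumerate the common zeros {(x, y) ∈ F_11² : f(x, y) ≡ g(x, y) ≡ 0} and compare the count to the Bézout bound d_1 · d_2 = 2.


Common zeros: {(5, 8), (7, 7)}; count = 2; Bézout bound = 2.

deg(f) = 1, deg(g) = 2, so Bézout bound = 2.
Scan x ∈ F_11. For each x, list the y ∈ F_11 with f(x, y) ≡ 0 and those with g(x, y) ≡ 0 (mod 11); the common zeros in that column are the intersection.
  x = 0: f ≡ 0 at y ∈ {5}; g ≡ 0 at y ∈ {10}; common: ∅.
  x = 1: f ≡ 0 at y ∈ {10}; g ≡ 0 at y ∈ {3, 8}; common: ∅.
  x = 2: f ≡ 0 at y ∈ {4}; g ≡ 0 at y ∈ {6, 7}; common: ∅.
  x = 3: f ≡ 0 at y ∈ {9}; g ≡ 0 at y ∈ {0, 4}; common: ∅.
  x = 4: f ≡ 0 at y ∈ {3}; g ≡ 0 at y ∈ {2, 4}; common: ∅.
  x = 5: f ≡ 0 at y ∈ {8}; g ≡ 0 at y ∈ {0, 8}; common: {8}.
  x = 6: f ≡ 0 at y ∈ {2}; g ≡ 0 at y ∈ {1, 9}; common: ∅.
  x = 7: f ≡ 0 at y ∈ {7}; g ≡ 0 at y ∈ {5, 7}; common: {7}.
  x = 8: f ≡ 0 at y ∈ {1}; g ≡ 0 at y ∈ {5, 9}; common: ∅.
  x = 9: f ≡ 0 at y ∈ {6}; g ≡ 0 at y ∈ {2, 3}; common: ∅.
  x = 10: f ≡ 0 at y ∈ {0}; g ≡ 0 at y ∈ {1, 6}; common: ∅.
Collecting: common zeros = {(5, 8), (7, 7)}, so the count is 2.
Comparison with the Bézout bound: 2 ≤ 2 = deg(f)·deg(g), as expected for curves with no common component (the bound is attained).


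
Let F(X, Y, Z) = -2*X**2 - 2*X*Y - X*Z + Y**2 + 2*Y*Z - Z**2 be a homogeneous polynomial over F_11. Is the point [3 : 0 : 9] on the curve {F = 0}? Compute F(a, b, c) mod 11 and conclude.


F(3,0,9) ≡ 6 (mod 11); P is NOT on the curve.

Evaluate F(3, 0, 9) term-by-term (mod 11).
  -2*X**2 ↦ -2·9·1·1 = -18
  -2*X*Y ↦ -2·3·0·1 = 0
  -X*Z ↦ -1·3·1·9 = -27
  Y**2 ↦ 1·1·0·1 = 0
  2*Y*Z ↦ 2·1·0·9 = 0
  -Z**2 ↦ -1·1·1·81 = -81
Sum: F(3, 0, 9) = (-18) + (0) + (-27) + (0) + (0) + (-81) = -126.
Reducing mod 11: -126 ≡ 6 (mod 11).
Since F(a, b, c) ≡ 6 ≠ 0 (mod 11), P does NOT lie on the curve.


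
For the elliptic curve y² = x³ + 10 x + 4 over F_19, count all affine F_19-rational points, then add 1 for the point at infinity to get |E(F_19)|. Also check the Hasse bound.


Affine points = {(0, 2), (0, 17), (3, 2), (3, 17), (8, 8), (8, 11), (9, 5), (9, 14), (11, 1), (11, 18), (12, 3), (12, 16), (14, 0), (16, 2), (16, 17)}; affine count = 15; |E(F_19)| = 16.

Discriminant check: Δ ∝ 4a³ + 27b² = 4·10³ + 27·4² = 4·1000 + 27·16 ≡ 5 (mod 19). Nonzero ⇒ E is nonsingular.
For each x ∈ F_19, compute rhs = x³ + 10·x + 4 mod 19, then count y ∈ F_19 with y² ≡ rhs.
  x = 0: rhs = 4, matching y values: 2, 17 (2 points).
  x = 1: rhs = 15, matching y values: none (0 points).
  x = 2: rhs = 13, matching y values: none (0 points).
  x = 3: rhs = 4, matching y values: 2, 17 (2 points).
  x = 4: rhs = 13, matching y values: none (0 points).
  x = 5: rhs = 8, matching y values: none (0 points).
  x = 6: rhs = 14, matching y values: none (0 points).
  x = 7: rhs = 18, matching y values: none (0 points).
  x = 8: rhs = 7, matching y values: 8, 11 (2 points).
  x = 9: rhs = 6, matching y values: 5, 14 (2 points).
  x = 10: rhs = 2, matching y values: none (0 points).
  x = 11: rhs = 1, matching y values: 1, 18 (2 points).
  x = 12: rhs = 9, matching y values: 3, 16 (2 points).
  x = 13: rhs = 13, matching y values: none (0 points).
  x = 14: rhs = 0, matching y values: 0 (1 points).
  x = 15: rhs = 14, matching y values: none (0 points).
  x = 16: rhs = 4, matching y values: 2, 17 (2 points).
  x = 17: rhs = 14, matching y values: none (0 points).
  x = 18: rhs = 12, matching y values: none (0 points).
Total affine count: 15.
Full point count |E(F_19)| = 15 + 1 = 16.
Hasse bound: |16 − (19+1)| = |-4| = 4 ≤ 2√19 ≈ 8.7178 ✓.


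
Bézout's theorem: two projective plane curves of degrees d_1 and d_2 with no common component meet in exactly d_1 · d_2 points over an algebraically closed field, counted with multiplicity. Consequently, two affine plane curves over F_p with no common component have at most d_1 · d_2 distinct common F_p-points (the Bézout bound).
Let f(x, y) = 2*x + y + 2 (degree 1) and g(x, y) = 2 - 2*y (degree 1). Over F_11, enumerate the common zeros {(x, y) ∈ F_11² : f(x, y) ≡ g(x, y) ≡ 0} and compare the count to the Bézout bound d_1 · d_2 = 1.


Common zeros: {(4, 1)}; count = 1; Bézout bound = 1.

deg(f) = 1, deg(g) = 1, so Bézout bound = 1.
Scan x ∈ F_11. For each x, list the y ∈ F_11 with f(x, y) ≡ 0 and those with g(x, y) ≡ 0 (mod 11); the common zeros in that column are the intersection.
  x = 0: f ≡ 0 at y ∈ {9}; g ≡ 0 at y ∈ {1}; common: ∅.
  x = 1: f ≡ 0 at y ∈ {7}; g ≡ 0 at y ∈ {1}; common: ∅.
  x = 2: f ≡ 0 at y ∈ {5}; g ≡ 0 at y ∈ {1}; common: ∅.
  x = 3: f ≡ 0 at y ∈ {3}; g ≡ 0 at y ∈ {1}; common: ∅.
  x = 4: f ≡ 0 at y ∈ {1}; g ≡ 0 at y ∈ {1}; common: {1}.
  x = 5: f ≡ 0 at y ∈ {10}; g ≡ 0 at y ∈ {1}; common: ∅.
  x = 6: f ≡ 0 at y ∈ {8}; g ≡ 0 at y ∈ {1}; common: ∅.
  x = 7: f ≡ 0 at y ∈ {6}; g ≡ 0 at y ∈ {1}; common: ∅.
  x = 8: f ≡ 0 at y ∈ {4}; g ≡ 0 at y ∈ {1}; common: ∅.
  x = 9: f ≡ 0 at y ∈ {2}; g ≡ 0 at y ∈ {1}; common: ∅.
  x = 10: f ≡ 0 at y ∈ {0}; g ≡ 0 at y ∈ {1}; common: ∅.
Collecting: common zeros = {(4, 1)}, so the count is 1.
Comparison with the Bézout bound: 1 ≤ 1 = deg(f)·deg(g), as expected for curves with no common component (the bound is attained).


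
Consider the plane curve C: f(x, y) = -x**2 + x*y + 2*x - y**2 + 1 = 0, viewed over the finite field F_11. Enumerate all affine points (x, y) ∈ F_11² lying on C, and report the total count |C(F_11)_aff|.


Affine F_11-points: {(0, 1), (0, 10), (1, 2), (1, 10), (3, 1), (3, 2), (7, 3), (7, 4), (9, 3), (9, 6), (10, 4), (10, 6)}; count = 12.

For each of the 121 pairs (x, y) ∈ F_11², evaluate f(x, y) mod 11. Record the zeros.
  x = 0: [0↦1, 1↦0, 2↦8, 3↦3, 4↦7, 5↦9, 6↦9, 7↦7, 8↦3, 9↦8, 10↦0]  zeros at y ∈ {1, 10}
  x = 1: [0↦2, 1↦2, 2↦0, 3↦7, 4↦1, 5↦4, 6↦5, 7↦4, 8↦1, 9↦7, 10↦0]  zeros at y ∈ {2, 10}
  x = 2: [0↦1, 1↦2, 2↦1, 3↦9, 4↦4, 5↦8, 6↦10, 7↦10, 8↦8, 9↦4, 10↦9]  zeros at y ∈ ∅
  x = 3: [0↦9, 1↦0, 2↦0, 3↦9, 4↦5, 5↦10, 6↦2, 7↦3, 8↦2, 9↦10, 10↦5]  zeros at y ∈ {1, 2}
  x = 4: [0↦4, 1↦7, 2↦8, 3↦7, 4↦4, 5↦10, 6↦3, 7↦5, 8↦5, 9↦3, 10↦10]  zeros at y ∈ ∅
  x = 5: [0↦8, 1↦1, 2↦3, 3↦3, 4↦1, 5↦8, 6↦2, 7↦5, 8↦6, 9↦5, 10↦2]  zeros at y ∈ ∅
  x = 6: [0↦10, 1↦4, 2↦7, 3↦8, 4↦7, 5↦4, 6↦10, 7↦3, 8↦5, 9↦5, 10↦3]  zeros at y ∈ ∅
  x = 7: [0↦10, 1↦5, 2↦9, 3↦0, 4↦0, 5↦9, 6↦5, 7↦10, 8↦2, 9↦3, 10↦2]  zeros at y ∈ {3, 4}
  x = 8: [0↦8, 1↦4, 2↦9, 3↦1, 4↦2, 5↦1, 6↦9, 7↦4, 8↦8, 9↦10, 10↦10]  zeros at y ∈ ∅
  x = 9: [0↦4, 1↦1, 2↦7, 3↦0, 4↦2, 5↦2, 6↦0, 7↦7, 8↦1, 9↦4, 10↦5]  zeros at y ∈ {3, 6}
  x = 10: [0↦9, 1↦7, 2↦3, 3↦8, 4↦0, 5↦1, 6↦0, 7↦8, 8↦3, 9↦7, 10↦9]  zeros at y ∈ {4, 6}
Collecting zeros: affine points = {(0, 1), (0, 10), (1, 2), (1, 10), (3, 1), (3, 2), (7, 3), (7, 4), (9, 3), (9, 6), (10, 4), (10, 6)}.
Total count |C(F_11)_aff| = 12.


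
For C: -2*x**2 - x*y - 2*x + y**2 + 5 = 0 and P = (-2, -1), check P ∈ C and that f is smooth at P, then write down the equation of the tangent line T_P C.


Tangent line at P: 7*x + 14 = 0.

Step 1: f(-2, -1) = 0, so P lies on C.
Step 2: partial derivatives
  f_x(x, y) = -4*x - y - 2, f_y(x, y) = -x + 2*y.
  f_x(P) = 7, f_y(P) = 0 (gradient nonzero, so P is smooth).
Step 3: tangent line at P: 7·(x − -2) + 0·(y − -1) = 0.
Expanding: 7*x + 14 = 0.
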